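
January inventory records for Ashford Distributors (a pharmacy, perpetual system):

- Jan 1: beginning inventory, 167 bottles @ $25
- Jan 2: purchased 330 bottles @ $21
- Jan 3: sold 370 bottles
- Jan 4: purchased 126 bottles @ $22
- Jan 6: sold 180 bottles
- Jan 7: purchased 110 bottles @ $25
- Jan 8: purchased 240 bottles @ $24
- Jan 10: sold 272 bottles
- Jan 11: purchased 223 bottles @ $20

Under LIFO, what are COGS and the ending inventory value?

Jan 3, 370 sold [LIFO — newest first]: 330 @ $21 + 40 @ $25 = $7,930
Jan 6, 180 sold [LIFO — newest first]: 126 @ $22 + 54 @ $25 = $4,122
Jan 10, 272 sold [LIFO — newest first]: 240 @ $24 + 32 @ $25 = $6,560
Total COGS = $7,930 + $4,122 + $6,560 = $18,612
Ending inventory: 73 @ $25 + 78 @ $25 + 223 @ $20 = $8,235

COGS = $18,612; ending inventory = $8,235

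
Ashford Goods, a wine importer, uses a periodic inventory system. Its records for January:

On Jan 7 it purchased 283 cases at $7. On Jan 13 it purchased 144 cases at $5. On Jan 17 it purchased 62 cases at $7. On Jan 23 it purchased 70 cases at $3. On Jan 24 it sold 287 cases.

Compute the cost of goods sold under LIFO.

COGS = $1,441

Jan 24, 287 sold [LIFO — newest first]: 70 @ $3 + 62 @ $7 + 144 @ $5 + 11 @ $7 = $1,441
Ending inventory: 272 @ $7 = $1,904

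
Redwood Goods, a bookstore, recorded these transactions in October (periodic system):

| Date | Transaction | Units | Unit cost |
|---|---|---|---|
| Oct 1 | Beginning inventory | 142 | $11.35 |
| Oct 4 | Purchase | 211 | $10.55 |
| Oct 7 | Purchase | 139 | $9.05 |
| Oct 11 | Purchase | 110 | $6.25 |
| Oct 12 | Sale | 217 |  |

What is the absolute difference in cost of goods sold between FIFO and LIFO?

FIFO COGS: 142 @ $11.35 + 75 @ $10.55 = $2,402.95
LIFO COGS: 110 @ $6.25 + 107 @ $9.05 = $1,655.85
Difference = |$2,402.95 − $1,655.85| = $747.10

$747.10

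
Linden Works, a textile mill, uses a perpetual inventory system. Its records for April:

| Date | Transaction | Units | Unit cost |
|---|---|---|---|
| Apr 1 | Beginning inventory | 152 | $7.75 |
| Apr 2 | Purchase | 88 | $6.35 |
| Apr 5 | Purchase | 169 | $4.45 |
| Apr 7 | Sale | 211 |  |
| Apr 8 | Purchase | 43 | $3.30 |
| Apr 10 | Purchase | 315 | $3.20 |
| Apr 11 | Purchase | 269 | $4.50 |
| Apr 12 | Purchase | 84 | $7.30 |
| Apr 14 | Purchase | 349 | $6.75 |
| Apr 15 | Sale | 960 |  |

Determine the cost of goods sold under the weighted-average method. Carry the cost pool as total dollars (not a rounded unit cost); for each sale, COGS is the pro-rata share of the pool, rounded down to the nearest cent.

After Apr 1: 152 on hand, pool $1,178.00 (≈ $7.7500 each)
After Apr 2: 240 on hand, pool $1,736.80 (≈ $7.2367 each)
After Apr 5: 409 on hand, pool $2,488.85 (≈ $6.0852 each)
Apr 7, sell 211: 211/409 × $2,488.85 → $1,283.97
After Apr 8: 241 on hand, pool $1,346.78 (≈ $5.5883 each)
After Apr 10: 556 on hand, pool $2,354.78 (≈ $4.2352 each)
After Apr 11: 825 on hand, pool $3,565.28 (≈ $4.3216 each)
After Apr 12: 909 on hand, pool $4,178.48 (≈ $4.5968 each)
After Apr 14: 1258 on hand, pool $6,534.23 (≈ $5.1941 each)
Apr 15, sell 960: 960/1258 × $6,534.23 → $4,986.37
Total COGS = $1,283.97 + $4,986.37 = $6,270.34
Ending inventory (cost pool remaining) = $1,547.86

COGS = $6,270.34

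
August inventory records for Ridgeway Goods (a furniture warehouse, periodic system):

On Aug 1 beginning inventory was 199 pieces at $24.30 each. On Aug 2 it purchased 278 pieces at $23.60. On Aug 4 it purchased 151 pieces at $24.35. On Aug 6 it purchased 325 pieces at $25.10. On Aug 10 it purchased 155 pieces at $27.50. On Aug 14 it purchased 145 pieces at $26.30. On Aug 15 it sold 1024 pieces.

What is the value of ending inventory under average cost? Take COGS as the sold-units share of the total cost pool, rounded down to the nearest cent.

Ending inventory = $5,721.69

Aug 15, sell 1024: 1024/1253 × $31,306.85 → $25,585.16
Ending inventory (cost pool remaining) = $5,721.69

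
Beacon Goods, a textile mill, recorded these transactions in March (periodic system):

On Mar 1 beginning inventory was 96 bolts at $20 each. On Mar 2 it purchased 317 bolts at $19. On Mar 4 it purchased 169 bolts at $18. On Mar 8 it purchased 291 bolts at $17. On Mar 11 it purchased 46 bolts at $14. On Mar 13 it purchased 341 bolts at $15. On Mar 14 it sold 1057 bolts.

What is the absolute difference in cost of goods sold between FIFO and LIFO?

FIFO COGS: 96 @ $20 + 317 @ $19 + 169 @ $18 + 291 @ $17 + 46 @ $14 + 138 @ $15 = $18,646
LIFO COGS: 341 @ $15 + 46 @ $14 + 291 @ $17 + 169 @ $18 + 210 @ $19 = $17,738
Difference = |$18,646 − $17,738| = $908

$908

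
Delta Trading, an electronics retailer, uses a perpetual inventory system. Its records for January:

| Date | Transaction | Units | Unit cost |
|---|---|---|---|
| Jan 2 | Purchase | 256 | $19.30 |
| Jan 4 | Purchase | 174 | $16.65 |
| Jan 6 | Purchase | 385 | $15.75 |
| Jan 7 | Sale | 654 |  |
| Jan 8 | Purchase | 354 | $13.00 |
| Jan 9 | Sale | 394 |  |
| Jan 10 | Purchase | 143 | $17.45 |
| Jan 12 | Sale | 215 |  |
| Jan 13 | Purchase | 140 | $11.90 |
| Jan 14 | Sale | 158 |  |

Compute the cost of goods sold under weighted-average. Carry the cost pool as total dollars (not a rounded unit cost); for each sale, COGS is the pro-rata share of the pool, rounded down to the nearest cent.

After Jan 2: 256 on hand, pool $4,940.80 (≈ $19.3000 each)
After Jan 4: 430 on hand, pool $7,837.90 (≈ $18.2277 each)
After Jan 6: 815 on hand, pool $13,901.65 (≈ $17.0572 each)
Jan 7, sell 654: 654/815 × $13,901.65 → $11,155.43
After Jan 8: 515 on hand, pool $7,348.22 (≈ $14.2684 each)
Jan 9, sell 394: 394/515 × $7,348.22 → $5,621.74
After Jan 10: 264 on hand, pool $4,221.83 (≈ $15.9918 each)
Jan 12, sell 215: 215/264 × $4,221.83 → $3,438.23
After Jan 13: 189 on hand, pool $2,449.60 (≈ $12.9608 each)
Jan 14, sell 158: 158/189 × $2,449.60 → $2,047.81
Total COGS = $11,155.43 + $5,621.74 + $3,438.23 + $2,047.81 = $22,263.21
Ending inventory (cost pool remaining) = $401.79

COGS = $22,263.21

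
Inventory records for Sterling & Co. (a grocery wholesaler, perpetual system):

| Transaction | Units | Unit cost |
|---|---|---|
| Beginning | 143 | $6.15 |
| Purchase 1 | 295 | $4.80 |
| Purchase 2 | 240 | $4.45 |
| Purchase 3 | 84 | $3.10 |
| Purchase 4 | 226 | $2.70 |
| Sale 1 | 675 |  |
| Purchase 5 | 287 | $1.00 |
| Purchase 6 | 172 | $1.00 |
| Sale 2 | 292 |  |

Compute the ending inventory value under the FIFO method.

Sale 1 (675) [FIFO — oldest first]: 143 @ $6.15 + 295 @ $4.80 + 237 @ $4.45 = $3,350.10
Sale 2 (292) [FIFO — oldest first]: 3 @ $4.45 + 84 @ $3.10 + 205 @ $2.70 = $827.25
Total COGS = $3,350.10 + $827.25 = $4,177.35
Ending inventory: 21 @ $2.70 + 287 @ $1.00 + 172 @ $1.00 = $515.70

Ending inventory = $515.70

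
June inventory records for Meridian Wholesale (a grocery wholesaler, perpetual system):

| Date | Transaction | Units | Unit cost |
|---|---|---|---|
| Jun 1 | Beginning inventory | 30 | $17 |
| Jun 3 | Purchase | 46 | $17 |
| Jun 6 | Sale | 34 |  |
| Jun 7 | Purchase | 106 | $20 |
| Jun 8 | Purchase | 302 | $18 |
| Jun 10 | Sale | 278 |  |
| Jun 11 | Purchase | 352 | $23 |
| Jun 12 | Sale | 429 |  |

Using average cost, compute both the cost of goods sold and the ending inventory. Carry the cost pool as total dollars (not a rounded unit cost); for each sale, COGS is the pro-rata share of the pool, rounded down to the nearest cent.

COGS = $14,903.13; ending inventory = $2,040.87

After Jun 1: 30 on hand, pool $510.00 (≈ $17.0000 each)
After Jun 3: 76 on hand, pool $1,292.00 (≈ $17.0000 each)
Jun 6, sell 34: 34/76 × $1,292.00 → $578.00
After Jun 7: 148 on hand, pool $2,834.00 (≈ $19.1486 each)
After Jun 8: 450 on hand, pool $8,270.00 (≈ $18.3778 each)
Jun 10, sell 278: 278/450 × $8,270.00 → $5,109.02
After Jun 11: 524 on hand, pool $11,256.98 (≈ $21.4828 each)
Jun 12, sell 429: 429/524 × $11,256.98 → $9,216.11
Total COGS = $578.00 + $5,109.02 + $9,216.11 = $14,903.13
Ending inventory (cost pool remaining) = $2,040.87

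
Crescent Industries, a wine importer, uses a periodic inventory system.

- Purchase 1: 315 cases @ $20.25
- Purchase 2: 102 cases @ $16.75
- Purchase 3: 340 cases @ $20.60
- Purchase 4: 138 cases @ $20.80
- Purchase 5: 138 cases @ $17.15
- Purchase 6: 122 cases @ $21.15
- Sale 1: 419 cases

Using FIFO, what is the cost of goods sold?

Sale 1 (419) [FIFO — oldest first]: 315 @ $20.25 + 102 @ $16.75 + 2 @ $20.60 = $8,128.45
Ending inventory: 338 @ $20.60 + 138 @ $20.80 + 138 @ $17.15 + 122 @ $21.15 = $14,780.20
Check: goods available $22,908.65 = COGS $8,128.45 + ending $14,780.20

COGS = $8,128.45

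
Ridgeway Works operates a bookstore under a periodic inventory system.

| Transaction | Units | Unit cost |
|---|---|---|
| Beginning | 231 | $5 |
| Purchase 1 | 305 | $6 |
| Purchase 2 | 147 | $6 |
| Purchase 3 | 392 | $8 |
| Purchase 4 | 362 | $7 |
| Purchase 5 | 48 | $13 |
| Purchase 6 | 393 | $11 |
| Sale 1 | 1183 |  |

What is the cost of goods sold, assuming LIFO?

COGS = $10,521

Sale 1 (1183) [LIFO — newest first]: 393 @ $11 + 48 @ $13 + 362 @ $7 + 380 @ $8 = $10,521
Ending inventory: 231 @ $5 + 305 @ $6 + 147 @ $6 + 12 @ $8 = $3,963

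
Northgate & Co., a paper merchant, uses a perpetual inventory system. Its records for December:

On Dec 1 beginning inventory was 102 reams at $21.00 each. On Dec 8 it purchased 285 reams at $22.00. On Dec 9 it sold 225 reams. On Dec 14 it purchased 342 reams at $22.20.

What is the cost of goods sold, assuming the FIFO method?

COGS = $4,848.00

Dec 9, 225 sold [FIFO — oldest first]: 102 @ $21.00 + 123 @ $22.00 = $4,848.00
Ending inventory: 162 @ $22.00 + 342 @ $22.20 = $11,156.40
Check: goods available $16,004.40 = COGS $4,848.00 + ending $11,156.40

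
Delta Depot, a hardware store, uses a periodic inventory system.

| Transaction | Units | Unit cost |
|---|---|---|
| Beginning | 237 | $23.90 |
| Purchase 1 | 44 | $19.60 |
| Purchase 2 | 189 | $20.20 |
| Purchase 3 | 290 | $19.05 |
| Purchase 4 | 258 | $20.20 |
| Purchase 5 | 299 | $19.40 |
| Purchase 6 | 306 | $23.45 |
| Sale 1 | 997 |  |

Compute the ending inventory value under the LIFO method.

Ending inventory = $13,316.30

Sale 1 (997) [LIFO — newest first]: 306 @ $23.45 + 299 @ $19.40 + 258 @ $20.20 + 134 @ $19.05 = $20,740.60
Ending inventory: 237 @ $23.90 + 44 @ $19.60 + 189 @ $20.20 + 156 @ $19.05 = $13,316.30
Check: goods available $34,056.90 = COGS $20,740.60 + ending $13,316.30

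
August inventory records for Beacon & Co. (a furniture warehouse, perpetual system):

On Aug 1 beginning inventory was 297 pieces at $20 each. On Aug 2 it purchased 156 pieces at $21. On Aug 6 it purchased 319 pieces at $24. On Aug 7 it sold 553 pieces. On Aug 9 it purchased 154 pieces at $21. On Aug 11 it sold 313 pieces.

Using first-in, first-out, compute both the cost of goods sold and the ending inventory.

Aug 7, 553 sold [FIFO — oldest first]: 297 @ $20 + 156 @ $21 + 100 @ $24 = $11,616
Aug 11, 313 sold [FIFO — oldest first]: 219 @ $24 + 94 @ $21 = $7,230
Total COGS = $11,616 + $7,230 = $18,846
Ending inventory: 60 @ $21 = $1,260
Check: goods available $20,106 = COGS $18,846 + ending $1,260

COGS = $18,846; ending inventory = $1,260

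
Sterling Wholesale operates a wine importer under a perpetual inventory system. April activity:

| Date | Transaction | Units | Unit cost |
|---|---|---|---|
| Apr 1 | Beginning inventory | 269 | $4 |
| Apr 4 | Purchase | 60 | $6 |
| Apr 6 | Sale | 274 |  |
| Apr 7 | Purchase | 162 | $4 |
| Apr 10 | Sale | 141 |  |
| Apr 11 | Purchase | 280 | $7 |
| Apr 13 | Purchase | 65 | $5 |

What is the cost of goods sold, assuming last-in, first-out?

Apr 6, 274 sold [LIFO — newest first]: 60 @ $6 + 214 @ $4 = $1,216
Apr 10, 141 sold [LIFO — newest first]: 141 @ $4 = $564
Total COGS = $1,216 + $564 = $1,780
Ending inventory: 55 @ $4 + 21 @ $4 + 280 @ $7 + 65 @ $5 = $2,589

COGS = $1,780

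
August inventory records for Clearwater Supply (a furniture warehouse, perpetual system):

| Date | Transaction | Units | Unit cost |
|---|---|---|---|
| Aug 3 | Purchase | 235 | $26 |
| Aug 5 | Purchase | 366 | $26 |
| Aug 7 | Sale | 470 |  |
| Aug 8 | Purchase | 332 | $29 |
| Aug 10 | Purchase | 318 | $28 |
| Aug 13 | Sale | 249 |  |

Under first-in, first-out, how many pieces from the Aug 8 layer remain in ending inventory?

Aug 7, 470 sold [FIFO — oldest first]: 235 @ $26 + 235 @ $26 = $12,220
Aug 13, 249 sold [FIFO — oldest first]: 131 @ $26 + 118 @ $29 = $6,828
Total COGS = $12,220 + $6,828 = $19,048
Ending inventory: 214 @ $29 + 318 @ $28 = $15,110

214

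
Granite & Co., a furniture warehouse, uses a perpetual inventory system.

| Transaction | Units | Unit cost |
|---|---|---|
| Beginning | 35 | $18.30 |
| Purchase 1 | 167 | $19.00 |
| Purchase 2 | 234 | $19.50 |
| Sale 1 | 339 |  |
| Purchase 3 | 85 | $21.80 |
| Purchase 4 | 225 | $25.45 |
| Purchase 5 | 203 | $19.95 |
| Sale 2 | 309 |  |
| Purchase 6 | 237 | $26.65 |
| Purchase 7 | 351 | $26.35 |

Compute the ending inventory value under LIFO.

Ending inventory = $22,264.95

Sale 1 (339) [LIFO — newest first]: 234 @ $19.50 + 105 @ $19.00 = $6,558.00
Sale 2 (309) [LIFO — newest first]: 203 @ $19.95 + 106 @ $25.45 = $6,747.55
Total COGS = $6,558.00 + $6,747.55 = $13,305.55
Ending inventory: 35 @ $18.30 + 62 @ $19.00 + 85 @ $21.80 + 119 @ $25.45 + 237 @ $26.65 + 351 @ $26.35 = $22,264.95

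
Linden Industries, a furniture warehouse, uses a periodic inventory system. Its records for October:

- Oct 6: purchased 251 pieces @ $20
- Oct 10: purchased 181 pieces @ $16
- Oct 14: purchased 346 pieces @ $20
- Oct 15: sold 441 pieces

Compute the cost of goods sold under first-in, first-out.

COGS = $8,096

Oct 15, 441 sold [FIFO — oldest first]: 251 @ $20 + 181 @ $16 + 9 @ $20 = $8,096
Ending inventory: 337 @ $20 = $6,740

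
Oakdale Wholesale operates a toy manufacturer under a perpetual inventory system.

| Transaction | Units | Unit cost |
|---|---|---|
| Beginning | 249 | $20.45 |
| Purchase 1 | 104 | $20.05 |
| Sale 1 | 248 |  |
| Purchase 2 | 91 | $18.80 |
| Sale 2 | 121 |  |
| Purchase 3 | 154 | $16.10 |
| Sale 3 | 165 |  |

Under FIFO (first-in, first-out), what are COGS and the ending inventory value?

COGS = $10,337.05; ending inventory = $1,030.40

Sale 1 (248) [FIFO — oldest first]: 248 @ $20.45 = $5,071.60
Sale 2 (121) [FIFO — oldest first]: 1 @ $20.45 + 104 @ $20.05 + 16 @ $18.80 = $2,406.45
Sale 3 (165) [FIFO — oldest first]: 75 @ $18.80 + 90 @ $16.10 = $2,859.00
Total COGS = $5,071.60 + $2,406.45 + $2,859.00 = $10,337.05
Ending inventory: 64 @ $16.10 = $1,030.40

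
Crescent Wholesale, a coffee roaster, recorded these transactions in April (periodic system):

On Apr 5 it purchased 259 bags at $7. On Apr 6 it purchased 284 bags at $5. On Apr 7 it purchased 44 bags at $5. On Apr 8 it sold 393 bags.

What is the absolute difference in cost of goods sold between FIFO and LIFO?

$388

FIFO COGS: 259 @ $7 + 134 @ $5 = $2,483
LIFO COGS: 44 @ $5 + 284 @ $5 + 65 @ $7 = $2,095
Difference = |$2,483 − $2,095| = $388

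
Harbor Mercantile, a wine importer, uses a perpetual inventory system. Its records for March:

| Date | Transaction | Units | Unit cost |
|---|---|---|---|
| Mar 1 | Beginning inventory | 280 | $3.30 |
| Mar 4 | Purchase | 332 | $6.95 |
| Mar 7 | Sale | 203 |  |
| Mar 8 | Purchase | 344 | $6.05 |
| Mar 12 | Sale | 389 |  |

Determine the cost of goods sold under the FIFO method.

COGS = $3,092.40

Mar 7, 203 sold [FIFO — oldest first]: 203 @ $3.30 = $669.90
Mar 12, 389 sold [FIFO — oldest first]: 77 @ $3.30 + 312 @ $6.95 = $2,422.50
Total COGS = $669.90 + $2,422.50 = $3,092.40
Ending inventory: 20 @ $6.95 + 344 @ $6.05 = $2,220.20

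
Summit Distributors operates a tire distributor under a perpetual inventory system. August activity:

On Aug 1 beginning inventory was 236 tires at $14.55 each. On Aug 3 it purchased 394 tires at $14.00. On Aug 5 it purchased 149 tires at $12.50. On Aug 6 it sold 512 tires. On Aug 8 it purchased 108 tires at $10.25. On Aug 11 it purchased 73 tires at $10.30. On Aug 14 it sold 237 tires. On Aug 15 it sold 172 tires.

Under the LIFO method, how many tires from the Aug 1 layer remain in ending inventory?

39

Aug 6, 512 sold [LIFO — newest first]: 149 @ $12.50 + 363 @ $14.00 = $6,944.50
Aug 14, 237 sold [LIFO — newest first]: 73 @ $10.30 + 108 @ $10.25 + 31 @ $14.00 + 25 @ $14.55 = $2,656.65
Aug 15, 172 sold [LIFO — newest first]: 172 @ $14.55 = $2,502.60
Total COGS = $6,944.50 + $2,656.65 + $2,502.60 = $12,103.75
Ending inventory: 39 @ $14.55 = $567.45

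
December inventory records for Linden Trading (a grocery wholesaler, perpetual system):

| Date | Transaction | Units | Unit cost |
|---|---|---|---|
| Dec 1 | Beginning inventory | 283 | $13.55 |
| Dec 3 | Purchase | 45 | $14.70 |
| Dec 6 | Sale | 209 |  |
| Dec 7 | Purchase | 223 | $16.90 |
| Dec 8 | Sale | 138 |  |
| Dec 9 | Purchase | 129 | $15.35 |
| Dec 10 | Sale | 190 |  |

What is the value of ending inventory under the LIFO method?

Dec 6, 209 sold [LIFO — newest first]: 45 @ $14.70 + 164 @ $13.55 = $2,883.70
Dec 8, 138 sold [LIFO — newest first]: 138 @ $16.90 = $2,332.20
Dec 10, 190 sold [LIFO — newest first]: 129 @ $15.35 + 61 @ $16.90 = $3,011.05
Total COGS = $2,883.70 + $2,332.20 + $3,011.05 = $8,226.95
Ending inventory: 119 @ $13.55 + 24 @ $16.90 = $2,018.05

Ending inventory = $2,018.05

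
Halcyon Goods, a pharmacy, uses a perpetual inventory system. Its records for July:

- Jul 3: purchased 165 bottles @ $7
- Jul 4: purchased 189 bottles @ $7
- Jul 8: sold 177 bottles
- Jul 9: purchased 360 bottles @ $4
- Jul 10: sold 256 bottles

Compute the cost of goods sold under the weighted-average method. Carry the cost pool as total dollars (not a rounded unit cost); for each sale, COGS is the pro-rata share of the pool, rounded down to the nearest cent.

COGS = $2,516.13

After Jul 3: 165 on hand, pool $1,155.00 (≈ $7.0000 each)
After Jul 4: 354 on hand, pool $2,478.00 (≈ $7.0000 each)
Jul 8, sell 177: 177/354 × $2,478.00 → $1,239.00
After Jul 9: 537 on hand, pool $2,679.00 (≈ $4.9888 each)
Jul 10, sell 256: 256/537 × $2,679.00 → $1,277.13
Total COGS = $1,239.00 + $1,277.13 = $2,516.13
Ending inventory (cost pool remaining) = $1,401.87
Check: goods available $3,918.00 = COGS $2,516.13 + ending $1,401.87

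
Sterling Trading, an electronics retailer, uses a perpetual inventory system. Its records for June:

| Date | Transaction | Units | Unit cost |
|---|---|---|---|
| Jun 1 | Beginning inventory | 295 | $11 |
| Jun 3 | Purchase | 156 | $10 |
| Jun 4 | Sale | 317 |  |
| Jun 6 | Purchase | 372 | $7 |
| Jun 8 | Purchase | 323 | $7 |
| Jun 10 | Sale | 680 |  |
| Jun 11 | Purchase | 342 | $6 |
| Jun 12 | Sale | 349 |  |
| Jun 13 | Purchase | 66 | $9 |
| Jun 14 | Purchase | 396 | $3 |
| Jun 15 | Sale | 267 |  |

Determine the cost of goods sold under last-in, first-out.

Jun 4, 317 sold [LIFO — newest first]: 156 @ $10 + 161 @ $11 = $3,331
Jun 10, 680 sold [LIFO — newest first]: 323 @ $7 + 357 @ $7 = $4,760
Jun 12, 349 sold [LIFO — newest first]: 342 @ $6 + 7 @ $7 = $2,101
Jun 15, 267 sold [LIFO — newest first]: 267 @ $3 = $801
Total COGS = $3,331 + $4,760 + $2,101 + $801 = $10,993
Ending inventory: 134 @ $11 + 8 @ $7 + 66 @ $9 + 129 @ $3 = $2,511
Check: goods available $13,504 = COGS $10,993 + ending $2,511

COGS = $10,993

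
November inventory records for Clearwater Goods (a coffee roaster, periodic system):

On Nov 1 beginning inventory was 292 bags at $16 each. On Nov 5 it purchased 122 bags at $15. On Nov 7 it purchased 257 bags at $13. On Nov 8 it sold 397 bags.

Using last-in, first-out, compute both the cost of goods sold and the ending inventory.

COGS = $5,459; ending inventory = $4,384

Nov 8, 397 sold [LIFO — newest first]: 257 @ $13 + 122 @ $15 + 18 @ $16 = $5,459
Ending inventory: 274 @ $16 = $4,384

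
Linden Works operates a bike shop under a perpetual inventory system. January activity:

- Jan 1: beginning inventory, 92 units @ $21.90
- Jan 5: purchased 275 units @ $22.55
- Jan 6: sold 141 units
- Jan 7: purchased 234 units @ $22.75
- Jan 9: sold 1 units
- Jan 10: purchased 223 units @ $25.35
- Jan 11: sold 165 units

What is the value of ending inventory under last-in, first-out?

Jan 6, 141 sold [LIFO — newest first]: 141 @ $22.55 = $3,179.55
Jan 9, 1 sold [LIFO — newest first]: 1 @ $22.75 = $22.75
Jan 11, 165 sold [LIFO — newest first]: 165 @ $25.35 = $4,182.75
Total COGS = $3,179.55 + $22.75 + $4,182.75 = $7,385.05
Ending inventory: 92 @ $21.90 + 134 @ $22.55 + 233 @ $22.75 + 58 @ $25.35 = $11,807.55

Ending inventory = $11,807.55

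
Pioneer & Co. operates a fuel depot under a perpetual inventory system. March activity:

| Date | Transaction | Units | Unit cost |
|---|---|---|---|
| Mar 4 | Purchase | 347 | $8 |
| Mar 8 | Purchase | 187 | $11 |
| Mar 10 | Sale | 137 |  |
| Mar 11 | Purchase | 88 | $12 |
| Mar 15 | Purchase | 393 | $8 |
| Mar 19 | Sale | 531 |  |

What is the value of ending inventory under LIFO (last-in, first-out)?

Ending inventory = $2,776

Mar 10, 137 sold [LIFO — newest first]: 137 @ $11 = $1,507
Mar 19, 531 sold [LIFO — newest first]: 393 @ $8 + 88 @ $12 + 50 @ $11 = $4,750
Total COGS = $1,507 + $4,750 = $6,257
Ending inventory: 347 @ $8 = $2,776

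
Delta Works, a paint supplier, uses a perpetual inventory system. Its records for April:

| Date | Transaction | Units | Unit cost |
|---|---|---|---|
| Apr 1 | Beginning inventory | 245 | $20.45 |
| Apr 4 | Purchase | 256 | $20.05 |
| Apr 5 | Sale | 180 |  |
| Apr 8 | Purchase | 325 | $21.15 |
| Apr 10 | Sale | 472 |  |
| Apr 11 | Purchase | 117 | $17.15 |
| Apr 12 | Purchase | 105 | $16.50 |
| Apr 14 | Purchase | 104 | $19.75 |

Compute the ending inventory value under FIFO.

Apr 5, 180 sold [FIFO — oldest first]: 180 @ $20.45 = $3,681.00
Apr 10, 472 sold [FIFO — oldest first]: 65 @ $20.45 + 256 @ $20.05 + 151 @ $21.15 = $9,655.70
Total COGS = $3,681.00 + $9,655.70 = $13,336.70
Ending inventory: 174 @ $21.15 + 117 @ $17.15 + 105 @ $16.50 + 104 @ $19.75 = $9,473.15

Ending inventory = $9,473.15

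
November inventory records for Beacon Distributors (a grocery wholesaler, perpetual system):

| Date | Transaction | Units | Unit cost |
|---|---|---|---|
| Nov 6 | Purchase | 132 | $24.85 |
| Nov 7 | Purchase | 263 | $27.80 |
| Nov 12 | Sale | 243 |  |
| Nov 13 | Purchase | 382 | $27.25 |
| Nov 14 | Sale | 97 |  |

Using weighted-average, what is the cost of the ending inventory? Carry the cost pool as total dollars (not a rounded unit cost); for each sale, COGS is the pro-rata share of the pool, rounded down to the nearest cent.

Ending inventory = $11,854.05

After Nov 6: 132 on hand, pool $3,280.20 (≈ $24.8500 each)
After Nov 7: 395 on hand, pool $10,591.60 (≈ $26.8142 each)
Nov 12, sell 243: 243/395 × $10,591.60 → $6,515.84
After Nov 13: 534 on hand, pool $14,485.26 (≈ $27.1260 each)
Nov 14, sell 97: 97/534 × $14,485.26 → $2,631.21
Total COGS = $6,515.84 + $2,631.21 = $9,147.05
Ending inventory (cost pool remaining) = $11,854.05
Check: goods available $21,001.10 = COGS $9,147.05 + ending $11,854.05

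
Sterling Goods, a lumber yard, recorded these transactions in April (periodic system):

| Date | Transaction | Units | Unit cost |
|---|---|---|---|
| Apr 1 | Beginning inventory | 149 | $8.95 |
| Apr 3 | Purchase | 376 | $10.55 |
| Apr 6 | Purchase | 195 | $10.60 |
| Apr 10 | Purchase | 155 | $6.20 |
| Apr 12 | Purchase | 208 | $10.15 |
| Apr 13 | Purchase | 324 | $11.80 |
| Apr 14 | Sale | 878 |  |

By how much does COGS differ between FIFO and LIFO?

FIFO COGS: 149 @ $8.95 + 376 @ $10.55 + 195 @ $10.60 + 155 @ $6.20 + 3 @ $10.15 = $8,358.80
LIFO COGS: 324 @ $11.80 + 208 @ $10.15 + 155 @ $6.20 + 191 @ $10.60 = $8,920.00
Difference = |$8,358.80 − $8,920.00| = $561.20

$561.20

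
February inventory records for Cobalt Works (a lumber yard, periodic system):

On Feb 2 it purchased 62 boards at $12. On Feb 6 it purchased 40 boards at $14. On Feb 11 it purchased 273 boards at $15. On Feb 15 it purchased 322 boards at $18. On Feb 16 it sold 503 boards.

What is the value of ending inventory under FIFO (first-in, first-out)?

Feb 16, 503 sold [FIFO — oldest first]: 62 @ $12 + 40 @ $14 + 273 @ $15 + 128 @ $18 = $7,703
Ending inventory: 194 @ $18 = $3,492

Ending inventory = $3,492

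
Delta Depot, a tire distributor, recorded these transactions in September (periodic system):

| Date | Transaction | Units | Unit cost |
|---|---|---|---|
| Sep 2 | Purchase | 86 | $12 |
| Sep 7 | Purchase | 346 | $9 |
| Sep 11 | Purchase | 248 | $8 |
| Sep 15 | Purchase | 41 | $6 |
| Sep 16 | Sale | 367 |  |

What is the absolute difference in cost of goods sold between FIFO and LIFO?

FIFO COGS: 86 @ $12 + 281 @ $9 = $3,561
LIFO COGS: 41 @ $6 + 248 @ $8 + 78 @ $9 = $2,932
Difference = |$3,561 − $2,932| = $629

$629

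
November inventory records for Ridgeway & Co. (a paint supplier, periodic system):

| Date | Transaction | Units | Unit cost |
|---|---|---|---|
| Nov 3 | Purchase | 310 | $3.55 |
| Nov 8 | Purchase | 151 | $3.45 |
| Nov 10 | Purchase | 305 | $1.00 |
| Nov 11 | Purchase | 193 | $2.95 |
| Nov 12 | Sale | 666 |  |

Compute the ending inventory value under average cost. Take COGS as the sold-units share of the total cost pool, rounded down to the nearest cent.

Nov 12, sell 666: 666/959 × $2,495.80 → $1,733.26
Ending inventory (cost pool remaining) = $762.54
Check: goods available $2,495.80 = COGS $1,733.26 + ending $762.54

Ending inventory = $762.54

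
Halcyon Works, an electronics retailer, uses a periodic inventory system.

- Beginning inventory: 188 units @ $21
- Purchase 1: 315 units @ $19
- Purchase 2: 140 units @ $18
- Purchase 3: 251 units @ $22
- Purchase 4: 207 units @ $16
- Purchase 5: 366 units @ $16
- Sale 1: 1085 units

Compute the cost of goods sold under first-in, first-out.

Sale 1 (1085) [FIFO — oldest first]: 188 @ $21 + 315 @ $19 + 140 @ $18 + 251 @ $22 + 191 @ $16 = $21,031
Ending inventory: 16 @ $16 + 366 @ $16 = $6,112
Check: goods available $27,143 = COGS $21,031 + ending $6,112

COGS = $21,031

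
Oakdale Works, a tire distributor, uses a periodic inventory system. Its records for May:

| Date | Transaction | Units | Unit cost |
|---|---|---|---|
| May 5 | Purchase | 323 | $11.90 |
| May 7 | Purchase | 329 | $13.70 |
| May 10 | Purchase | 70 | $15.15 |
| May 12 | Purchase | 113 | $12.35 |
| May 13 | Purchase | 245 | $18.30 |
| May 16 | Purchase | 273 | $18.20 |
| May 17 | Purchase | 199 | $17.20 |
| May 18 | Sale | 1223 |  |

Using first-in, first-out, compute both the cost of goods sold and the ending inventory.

May 18, 1223 sold [FIFO — oldest first]: 323 @ $11.90 + 329 @ $13.70 + 70 @ $15.15 + 113 @ $12.35 + 245 @ $18.30 + 143 @ $18.20 = $17,893.15
Ending inventory: 130 @ $18.20 + 199 @ $17.20 = $5,788.80
Check: goods available $23,681.95 = COGS $17,893.15 + ending $5,788.80

COGS = $17,893.15; ending inventory = $5,788.80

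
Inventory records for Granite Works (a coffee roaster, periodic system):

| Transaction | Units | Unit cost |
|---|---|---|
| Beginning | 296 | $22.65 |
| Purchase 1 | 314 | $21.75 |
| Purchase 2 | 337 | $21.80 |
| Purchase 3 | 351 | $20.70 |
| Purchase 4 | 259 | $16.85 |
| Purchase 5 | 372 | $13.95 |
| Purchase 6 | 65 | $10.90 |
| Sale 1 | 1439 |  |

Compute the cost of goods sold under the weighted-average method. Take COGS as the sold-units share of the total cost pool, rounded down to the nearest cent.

Sale 1, sell 1439: 1439/1994 × $38,408.25 → $27,717.88
Ending inventory (cost pool remaining) = $10,690.37

COGS = $27,717.88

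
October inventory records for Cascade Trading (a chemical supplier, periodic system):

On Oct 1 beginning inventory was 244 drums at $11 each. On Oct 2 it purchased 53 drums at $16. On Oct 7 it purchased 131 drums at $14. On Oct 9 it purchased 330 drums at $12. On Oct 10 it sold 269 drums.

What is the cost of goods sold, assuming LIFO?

Oct 10, 269 sold [LIFO — newest first]: 269 @ $12 = $3,228
Ending inventory: 244 @ $11 + 53 @ $16 + 131 @ $14 + 61 @ $12 = $6,098

COGS = $3,228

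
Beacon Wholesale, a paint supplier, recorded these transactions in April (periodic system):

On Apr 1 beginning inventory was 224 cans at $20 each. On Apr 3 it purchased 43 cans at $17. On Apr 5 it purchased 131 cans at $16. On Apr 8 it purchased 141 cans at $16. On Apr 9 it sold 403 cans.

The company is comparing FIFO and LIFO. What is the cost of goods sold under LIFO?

COGS = $6,843

FIFO COGS: 224 @ $20 + 43 @ $17 + 131 @ $16 + 5 @ $16 = $7,387
LIFO COGS: 141 @ $16 + 131 @ $16 + 43 @ $17 + 88 @ $20 = $6,843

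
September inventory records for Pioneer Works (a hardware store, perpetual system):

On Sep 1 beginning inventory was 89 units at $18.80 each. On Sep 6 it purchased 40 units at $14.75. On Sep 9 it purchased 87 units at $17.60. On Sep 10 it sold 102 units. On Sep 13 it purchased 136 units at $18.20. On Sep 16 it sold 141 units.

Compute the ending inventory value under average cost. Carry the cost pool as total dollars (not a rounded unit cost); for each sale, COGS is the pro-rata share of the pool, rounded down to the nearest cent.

After Sep 1: 89 on hand, pool $1,673.20 (≈ $18.8000 each)
After Sep 6: 129 on hand, pool $2,263.20 (≈ $17.5442 each)
After Sep 9: 216 on hand, pool $3,794.40 (≈ $17.5667 each)
Sep 10, sell 102: 102/216 × $3,794.40 → $1,791.80
After Sep 13: 250 on hand, pool $4,477.80 (≈ $17.9112 each)
Sep 16, sell 141: 141/250 × $4,477.80 → $2,525.47
Total COGS = $1,791.80 + $2,525.47 = $4,317.27
Ending inventory (cost pool remaining) = $1,952.33

Ending inventory = $1,952.33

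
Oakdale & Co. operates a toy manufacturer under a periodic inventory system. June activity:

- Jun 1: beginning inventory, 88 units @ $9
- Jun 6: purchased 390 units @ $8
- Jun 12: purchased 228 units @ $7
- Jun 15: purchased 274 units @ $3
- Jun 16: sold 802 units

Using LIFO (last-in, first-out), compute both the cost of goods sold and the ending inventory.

Jun 16, 802 sold [LIFO — newest first]: 274 @ $3 + 228 @ $7 + 300 @ $8 = $4,818
Ending inventory: 88 @ $9 + 90 @ $8 = $1,512
Check: goods available $6,330 = COGS $4,818 + ending $1,512

COGS = $4,818; ending inventory = $1,512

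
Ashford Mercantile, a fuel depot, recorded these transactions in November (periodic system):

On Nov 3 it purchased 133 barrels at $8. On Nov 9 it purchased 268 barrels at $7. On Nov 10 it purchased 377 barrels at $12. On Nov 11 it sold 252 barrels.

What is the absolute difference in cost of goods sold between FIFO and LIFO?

$1,127

FIFO COGS: 133 @ $8 + 119 @ $7 = $1,897
LIFO COGS: 252 @ $12 = $3,024
Difference = |$1,897 − $3,024| = $1,127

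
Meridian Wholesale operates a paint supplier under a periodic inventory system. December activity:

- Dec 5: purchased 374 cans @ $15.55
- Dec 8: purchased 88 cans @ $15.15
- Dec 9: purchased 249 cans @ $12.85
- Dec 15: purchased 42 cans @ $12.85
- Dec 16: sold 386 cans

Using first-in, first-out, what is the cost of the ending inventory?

Dec 16, 386 sold [FIFO — oldest first]: 374 @ $15.55 + 12 @ $15.15 = $5,997.50
Ending inventory: 76 @ $15.15 + 249 @ $12.85 + 42 @ $12.85 = $4,890.75
Check: goods available $10,888.25 = COGS $5,997.50 + ending $4,890.75

Ending inventory = $4,890.75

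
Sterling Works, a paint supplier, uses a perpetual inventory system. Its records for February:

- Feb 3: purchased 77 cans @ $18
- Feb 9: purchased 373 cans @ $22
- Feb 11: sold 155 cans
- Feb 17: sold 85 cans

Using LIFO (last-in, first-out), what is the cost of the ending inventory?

Feb 11, 155 sold [LIFO — newest first]: 155 @ $22 = $3,410
Feb 17, 85 sold [LIFO — newest first]: 85 @ $22 = $1,870
Total COGS = $3,410 + $1,870 = $5,280
Ending inventory: 77 @ $18 + 133 @ $22 = $4,312
Check: goods available $9,592 = COGS $5,280 + ending $4,312

Ending inventory = $4,312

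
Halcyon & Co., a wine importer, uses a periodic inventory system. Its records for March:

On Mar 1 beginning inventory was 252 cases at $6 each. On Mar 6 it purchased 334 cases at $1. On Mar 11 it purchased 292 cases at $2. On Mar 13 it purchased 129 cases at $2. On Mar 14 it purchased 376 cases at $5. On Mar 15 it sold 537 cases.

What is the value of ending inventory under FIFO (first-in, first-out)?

Ending inventory = $2,771

Mar 15, 537 sold [FIFO — oldest first]: 252 @ $6 + 285 @ $1 = $1,797
Ending inventory: 49 @ $1 + 292 @ $2 + 129 @ $2 + 376 @ $5 = $2,771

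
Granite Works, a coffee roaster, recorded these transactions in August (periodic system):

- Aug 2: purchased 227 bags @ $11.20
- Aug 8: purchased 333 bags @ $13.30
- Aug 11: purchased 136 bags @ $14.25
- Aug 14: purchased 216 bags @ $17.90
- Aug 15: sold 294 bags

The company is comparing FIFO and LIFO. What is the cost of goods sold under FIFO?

COGS = $3,433.50

FIFO COGS: 227 @ $11.20 + 67 @ $13.30 = $3,433.50
LIFO COGS: 216 @ $17.90 + 78 @ $14.25 = $4,977.90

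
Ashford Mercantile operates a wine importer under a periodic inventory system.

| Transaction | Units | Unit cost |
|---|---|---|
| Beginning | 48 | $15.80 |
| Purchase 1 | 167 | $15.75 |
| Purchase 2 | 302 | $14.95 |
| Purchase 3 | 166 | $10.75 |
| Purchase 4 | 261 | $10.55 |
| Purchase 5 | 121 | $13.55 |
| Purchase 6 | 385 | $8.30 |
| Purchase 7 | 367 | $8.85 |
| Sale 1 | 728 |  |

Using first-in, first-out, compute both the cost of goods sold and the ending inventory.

Sale 1 (728) [FIFO — oldest first]: 48 @ $15.80 + 167 @ $15.75 + 302 @ $14.95 + 166 @ $10.75 + 45 @ $10.55 = $10,162.80
Ending inventory: 216 @ $10.55 + 121 @ $13.55 + 385 @ $8.30 + 367 @ $8.85 = $10,361.80

COGS = $10,162.80; ending inventory = $10,361.80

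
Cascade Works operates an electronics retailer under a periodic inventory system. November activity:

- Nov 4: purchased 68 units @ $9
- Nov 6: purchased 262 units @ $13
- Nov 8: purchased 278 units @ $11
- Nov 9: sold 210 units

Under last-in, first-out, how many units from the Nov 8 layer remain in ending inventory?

68

Nov 9, 210 sold [LIFO — newest first]: 210 @ $11 = $2,310
Ending inventory: 68 @ $9 + 262 @ $13 + 68 @ $11 = $4,766
Check: goods available $7,076 = COGS $2,310 + ending $4,766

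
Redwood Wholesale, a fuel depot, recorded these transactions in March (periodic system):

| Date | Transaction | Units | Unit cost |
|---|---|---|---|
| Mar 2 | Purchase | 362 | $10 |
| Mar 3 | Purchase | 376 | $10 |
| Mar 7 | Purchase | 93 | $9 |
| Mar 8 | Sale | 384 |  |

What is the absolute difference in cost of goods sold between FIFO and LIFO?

FIFO COGS: 362 @ $10 + 22 @ $10 = $3,840
LIFO COGS: 93 @ $9 + 291 @ $10 = $3,747
Difference = |$3,840 − $3,747| = $93

$93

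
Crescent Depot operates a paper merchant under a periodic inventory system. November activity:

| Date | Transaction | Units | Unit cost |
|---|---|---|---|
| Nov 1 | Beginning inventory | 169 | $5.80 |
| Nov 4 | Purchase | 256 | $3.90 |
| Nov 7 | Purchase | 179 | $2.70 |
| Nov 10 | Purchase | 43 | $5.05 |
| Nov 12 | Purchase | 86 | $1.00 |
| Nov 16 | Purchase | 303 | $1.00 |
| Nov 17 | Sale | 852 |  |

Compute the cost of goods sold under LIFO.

Nov 17, 852 sold [LIFO — newest first]: 303 @ $1.00 + 86 @ $1.00 + 43 @ $5.05 + 179 @ $2.70 + 241 @ $3.90 = $2,029.35
Ending inventory: 169 @ $5.80 + 15 @ $3.90 = $1,038.70
Check: goods available $3,068.05 = COGS $2,029.35 + ending $1,038.70

COGS = $2,029.35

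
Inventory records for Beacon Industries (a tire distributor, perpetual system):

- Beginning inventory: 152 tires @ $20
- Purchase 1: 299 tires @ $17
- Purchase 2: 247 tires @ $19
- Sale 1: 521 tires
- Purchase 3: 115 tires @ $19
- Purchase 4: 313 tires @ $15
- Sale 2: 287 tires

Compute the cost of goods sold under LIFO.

Sale 1 (521) [LIFO — newest first]: 247 @ $19 + 274 @ $17 = $9,351
Sale 2 (287) [LIFO — newest first]: 287 @ $15 = $4,305
Total COGS = $9,351 + $4,305 = $13,656
Ending inventory: 152 @ $20 + 25 @ $17 + 115 @ $19 + 26 @ $15 = $6,040

COGS = $13,656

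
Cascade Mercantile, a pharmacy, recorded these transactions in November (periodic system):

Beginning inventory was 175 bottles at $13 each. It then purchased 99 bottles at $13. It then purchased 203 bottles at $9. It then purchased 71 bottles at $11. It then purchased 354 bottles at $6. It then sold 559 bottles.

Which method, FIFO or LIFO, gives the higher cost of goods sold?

FIFO

FIFO COGS: 175 @ $13 + 99 @ $13 + 203 @ $9 + 71 @ $11 + 11 @ $6 = $6,236
LIFO COGS: 354 @ $6 + 71 @ $11 + 134 @ $9 = $4,111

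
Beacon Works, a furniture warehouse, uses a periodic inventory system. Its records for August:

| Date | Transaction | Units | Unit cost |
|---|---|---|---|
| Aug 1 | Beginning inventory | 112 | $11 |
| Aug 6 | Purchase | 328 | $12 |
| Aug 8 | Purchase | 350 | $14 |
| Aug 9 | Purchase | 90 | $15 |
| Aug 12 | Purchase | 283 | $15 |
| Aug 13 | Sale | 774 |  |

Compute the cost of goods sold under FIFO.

COGS = $9,844

Aug 13, 774 sold [FIFO — oldest first]: 112 @ $11 + 328 @ $12 + 334 @ $14 = $9,844
Ending inventory: 16 @ $14 + 90 @ $15 + 283 @ $15 = $5,819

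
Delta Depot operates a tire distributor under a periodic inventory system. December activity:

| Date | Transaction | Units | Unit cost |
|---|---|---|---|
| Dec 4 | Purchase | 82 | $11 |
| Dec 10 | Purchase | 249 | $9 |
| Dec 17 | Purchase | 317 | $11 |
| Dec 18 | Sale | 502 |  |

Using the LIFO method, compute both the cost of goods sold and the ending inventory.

COGS = $5,152; ending inventory = $1,478

Dec 18, 502 sold [LIFO — newest first]: 317 @ $11 + 185 @ $9 = $5,152
Ending inventory: 82 @ $11 + 64 @ $9 = $1,478
Check: goods available $6,630 = COGS $5,152 + ending $1,478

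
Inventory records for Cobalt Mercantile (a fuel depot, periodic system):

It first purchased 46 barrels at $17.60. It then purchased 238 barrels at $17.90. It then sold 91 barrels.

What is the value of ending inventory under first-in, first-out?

Sale 1 (91) [FIFO — oldest first]: 46 @ $17.60 + 45 @ $17.90 = $1,615.10
Ending inventory: 193 @ $17.90 = $3,454.70
Check: goods available $5,069.80 = COGS $1,615.10 + ending $3,454.70

Ending inventory = $3,454.70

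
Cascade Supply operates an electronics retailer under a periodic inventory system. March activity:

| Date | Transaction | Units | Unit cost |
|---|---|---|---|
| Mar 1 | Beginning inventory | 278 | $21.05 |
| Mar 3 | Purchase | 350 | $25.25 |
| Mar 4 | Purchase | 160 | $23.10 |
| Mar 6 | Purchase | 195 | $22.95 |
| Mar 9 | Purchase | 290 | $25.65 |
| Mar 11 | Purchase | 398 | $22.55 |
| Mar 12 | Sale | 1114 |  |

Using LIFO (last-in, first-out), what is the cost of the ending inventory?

Mar 12, 1114 sold [LIFO — newest first]: 398 @ $22.55 + 290 @ $25.65 + 195 @ $22.95 + 160 @ $23.10 + 71 @ $25.25 = $26,377.40
Ending inventory: 278 @ $21.05 + 279 @ $25.25 = $12,896.65
Check: goods available $39,274.05 = COGS $26,377.40 + ending $12,896.65

Ending inventory = $12,896.65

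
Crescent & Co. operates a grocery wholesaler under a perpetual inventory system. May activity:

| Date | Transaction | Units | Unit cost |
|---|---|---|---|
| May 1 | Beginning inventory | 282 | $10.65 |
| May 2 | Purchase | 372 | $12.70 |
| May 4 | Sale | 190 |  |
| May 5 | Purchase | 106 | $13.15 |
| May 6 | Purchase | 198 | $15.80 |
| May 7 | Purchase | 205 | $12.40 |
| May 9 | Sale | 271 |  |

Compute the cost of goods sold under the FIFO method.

COGS = $5,276.60

May 4, 190 sold [FIFO — oldest first]: 190 @ $10.65 = $2,023.50
May 9, 271 sold [FIFO — oldest first]: 92 @ $10.65 + 179 @ $12.70 = $3,253.10
Total COGS = $2,023.50 + $3,253.10 = $5,276.60
Ending inventory: 193 @ $12.70 + 106 @ $13.15 + 198 @ $15.80 + 205 @ $12.40 = $9,515.40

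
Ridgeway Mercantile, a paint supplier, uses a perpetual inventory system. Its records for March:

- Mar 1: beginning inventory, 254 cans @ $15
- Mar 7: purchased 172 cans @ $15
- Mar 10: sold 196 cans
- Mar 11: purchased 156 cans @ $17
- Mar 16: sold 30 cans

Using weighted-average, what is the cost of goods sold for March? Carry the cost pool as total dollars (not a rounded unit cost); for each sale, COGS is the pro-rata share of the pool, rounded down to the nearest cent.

After Mar 1: 254 on hand, pool $3,810.00 (≈ $15.0000 each)
After Mar 7: 426 on hand, pool $6,390.00 (≈ $15.0000 each)
Mar 10, sell 196: 196/426 × $6,390.00 → $2,940.00
After Mar 11: 386 on hand, pool $6,102.00 (≈ $15.8083 each)
Mar 16, sell 30: 30/386 × $6,102.00 → $474.24
Total COGS = $2,940.00 + $474.24 = $3,414.24
Ending inventory (cost pool remaining) = $5,627.76

COGS = $3,414.24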